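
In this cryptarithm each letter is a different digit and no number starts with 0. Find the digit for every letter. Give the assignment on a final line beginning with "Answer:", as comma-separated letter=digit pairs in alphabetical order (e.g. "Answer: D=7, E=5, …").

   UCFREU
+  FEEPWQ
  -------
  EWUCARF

Step 1. [col 1: U + Q ≡ F (mod 10)] Q=8 is one option consistent with column 1 (U + Q ≡ F (mod 10), carry-in 0) — take it, so Q=8.
Step 2. [E] E is the leading digit of a 7-digit sum of two 6-digit numbers; the final carry is exactly 1. So E=1.
Step 3. [col 1: U + Q ≡ F (mod 10)] U=6 is one option consistent with column 1 (U + Q ≡ F (mod 10), carry-in 0) — take it. So U=6.
Step 4. [col 1: U + Q ≡ F (mod 10)] in column 1 we have U+Q≡F with carry-in 0; given U=6, Q=8 and digits 1,6,8 already taken and all letters distinct, that pins F to 4, so F=4.
Step 5. [col 2: E + W ≡ R (mod 10)] W=0 is one option consistent with column 2 (E + W ≡ R (mod 10), carry-in 1) — take it, so W=0.
Step 6. [col 2: E + W ≡ R (mod 10)] in column 2 we have E+W≡R with carry-in 1; given E=1, W=0 and digits 0,1,4,6,8 already taken and all letters distinct, that pins R to 2, so R=2.
Step 7. [col 3: R + P ≡ A (mod 10)] several values work for A in column 3 (R + P ≡ A (mod 10), carry-in 0); try A=9 ⇒ A=9.
Step 8. [col 3: R + P ≡ A (mod 10)] in column 3 we have R+P≡A with carry-in 0; given R=2, A=9 and digits 0,1,2,4,6,8,9 already taken and all letters distinct, that pins P to 7. So P=7.
Step 9. [col 4: F + E ≡ C (mod 10)] in column 4 we have F+E≡C with carry-in 0; given F=4, E=1 and digits 0,1,2,4,6,7,8,9 already taken and all letters distinct, that pins C to 5 ⇒ C=5.

Answer: A=9, C=5, E=1, F=4, P=7, Q=8, R=2, U=6, W=0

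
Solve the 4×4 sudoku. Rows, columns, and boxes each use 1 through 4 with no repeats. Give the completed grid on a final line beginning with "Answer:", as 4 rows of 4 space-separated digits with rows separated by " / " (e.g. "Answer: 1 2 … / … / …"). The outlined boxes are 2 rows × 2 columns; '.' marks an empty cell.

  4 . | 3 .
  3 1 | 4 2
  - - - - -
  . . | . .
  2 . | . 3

Step 1. [r3c1∈{1}] r3c1 has the single candidate 1, so r3c1=1.
Step 2. [r3c2∈{3,4}] 3 has one home in row 3: r3c2, so r3c2=3.
Step 3. [r3c4∈{4}] r3c4's peers cover all but 4. So r3c4=4.
Step 4. [r3c3∈{2}] r3c3 has the single candidate 2. So r3c3=2.
Step 5. [r1c4∈{1}] nothing but 1 survives at r1c4, so r1c4=1.
Step 6. [r4c3∈{1}] nothing but 1 survives at r4c3. So r4c3=1.
Step 7. [r1c2∈{2}] nothing but 2 survives at r1c2 ⇒ r1c2=2.
Step 8. [r4c2∈{4}] r4c2's peers cover all but 4, so r4c2=4.

Answer: 4 2 3 1 / 3 1 4 2 / 1 3 2 4 / 2 4 1 3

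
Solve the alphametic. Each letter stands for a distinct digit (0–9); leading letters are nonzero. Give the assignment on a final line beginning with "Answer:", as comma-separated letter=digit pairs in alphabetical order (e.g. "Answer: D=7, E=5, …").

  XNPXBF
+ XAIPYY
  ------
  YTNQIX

Step 1. [col 1: F + Y ≡ X (mod 10)] X=1 is one option consistent with column 1 (F + Y ≡ X (mod 10), carry-in 0) — take it, so X=1.
Step 2. [col 1: F + Y ≡ X (mod 10)] several values work for Y in column 1 (F + Y ≡ X (mod 10), carry-in 0); try Y=2 ⇒ Y=2.
Step 3. [col 1: F + Y ≡ X (mod 10)] in column 1 we have F+Y≡X with carry-in 0; given Y=2, X=1 and digits 1,2 already taken and all letters distinct, that pins F to 9, so F=9.
Step 4. [col 2: B + Y ≡ I (mod 10)] I=6 is one option consistent with column 2 (B + Y ≡ I (mod 10), carry-in 1) — take it. So I=6.
Step 5. [col 2: B + Y ≡ I (mod 10)] from column 2 (Y=2, I=6, carry-in 1, digits 1,2,6,9 already taken and all letters distinct): B must equal 3 ⇒ B=3.
Step 6. [col 3: X + P ≡ Q (mod 10)] column 3 (X + P ≡ Q (mod 10), carry-in 0) doesn't pin Q yet; pick Q=5 and continue, so Q=5.
Step 7. [col 3: X + P ≡ Q (mod 10)] column 3: given X=1, Q=5, carry-in 0, and digits 1,2,3,5,6,9 already taken and all letters distinct, X+P≡Q (mod 10) forces P=4. So P=4.
Step 8. [col 4: P + I ≡ N (mod 10)] from column 4 (P=4, I=6, carry-in 0, digits 1,2,3,4,5,6,9 already taken and all letters distinct): N must equal 0. So N=0.
Step 9. [col 5: N + A ≡ T (mod 10)] column 5: given N=0, carry-in 1, and digits 0,1,2,3,4,5,6,9 already taken and all letters distinct, N+A≡T (mod 10) forces A=7, so A=7.
Step 10. [col 5: N + A ≡ T (mod 10)] from column 5 (N=0, A=7, carry-in 1, digits 0,1,2,3,4,5,6,7,9 already taken and all letters distinct): T must equal 8, so T=8.

Answer: A=7, B=3, F=9, I=6, N=0, P=4, Q=5, T=8, X=1, Y=2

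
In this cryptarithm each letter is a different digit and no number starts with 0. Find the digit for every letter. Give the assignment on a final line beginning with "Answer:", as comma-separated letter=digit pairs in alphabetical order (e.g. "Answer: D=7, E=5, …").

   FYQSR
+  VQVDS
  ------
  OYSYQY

Step 1. [O] O is the leading digit of a 6-digit sum of two 5-digit numbers; the final carry is exactly 1 ⇒ O=1.
Step 2. [col 1: R + S ≡ Y (mod 10)] no forcing yet in column 1 (carry-in 0); R=2 is free and consistent — try it. So R=2.
Step 3. [col 1: R + S ≡ Y (mod 10)] no forcing yet in column 1 (carry-in 0); Y=5 is free and consistent — try it, so Y=5.
Step 4. [col 1: R + S ≡ Y (mod 10)] in column 1 we have R+S≡Y with carry-in 0; given R=2, Y=5 and digits 1,2,5 already taken and all letters distinct, that pins S to 3. So S=3.
Step 5. [col 2: S + D ≡ Q (mod 10)] several values work for Q in column 2 (S + D ≡ Q (mod 10), carry-in 0); try Q=7. So Q=7.
Step 6. [col 2: S + D ≡ Q (mod 10)] column 2: given S=3, Q=7, carry-in 0, and digits 1,2,3,5,7 already taken and all letters distinct, S+D≡Q (mod 10) forces D=4 ⇒ D=4.
Step 7. [col 3: Q + V ≡ Y (mod 10)] column 3 reads Q+V+carry(0)=Y with Q=7, Y=5; with digits 1,2,3,4,5,7 already taken and all letters distinct, the only value for V is 8, so V=8.
Step 8. [col 5: F + V ≡ Y (mod 10)] column 5: given V=8, Y=5, carry-in 1, and digits 1,2,3,4,5,7,8 already taken and all letters distinct, F+V≡Y (mod 10) forces F=6, so F=6.

Answer: D=4, F=6, O=1, Q=7, R=2, S=3, V=8, Y=5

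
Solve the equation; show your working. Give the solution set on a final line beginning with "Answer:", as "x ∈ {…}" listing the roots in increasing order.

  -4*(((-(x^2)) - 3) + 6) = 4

Step 1. [-4*(((-(x^2)) - 3) + 6) = 4] LHS = -4·(…); ÷-4 both sides. So div: ((-(x^2)) - 3) + 6 = -1.
Step 2. [((-(x^2)) - 3) + 6 = -1] +6 is outermost — subtract 6 both sides, so sub: (-(x^2)) - 3 = -7.
Step 3. [(-(x^2)) - 3 = -7] peel the -3: add 3 from each side, so sub: -(x^2) = -4.
Step 4. [-(x^2) = -4] LHS negated; negate both sides ⇒ neg: x^2 = 4.
Step 5. [x^2 = 4] √ both sides: 4 ≥ 0 gives two branches. So sqrt: x = 2 or -2.

Answer: x ∈ {-2, 2}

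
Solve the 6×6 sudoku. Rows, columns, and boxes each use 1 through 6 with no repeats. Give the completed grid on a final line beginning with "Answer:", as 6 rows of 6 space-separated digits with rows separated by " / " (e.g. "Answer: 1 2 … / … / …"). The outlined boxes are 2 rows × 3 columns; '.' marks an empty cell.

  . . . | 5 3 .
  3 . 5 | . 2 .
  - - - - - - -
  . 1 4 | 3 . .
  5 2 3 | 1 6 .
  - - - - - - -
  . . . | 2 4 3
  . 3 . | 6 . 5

Step 1. [r2c4∈{4}] r2c4's peers cover all but 4. So r2c4=4.
Step 2. [r2c2∈{6}] r2c2's peers cover all but 6. So r2c2=6.
Step 3. [r6c1∈{1,2,4}] 4 has one home in row 6: r6c1. So r6c1=4.
Step 4. [r6c3∈{1,2}] 2 has one home in row 6: r6c3. So r6c3=2.
Step 5. [r1c3∈{1}] r1c3 is down to just 1. So r1c3=1.
Step 6. [r3c1∈{6}] only 6 remains possible at r3c1. So r3c1=6.
Step 7. [r5c3∈{6}] r5c3 is down to just 6 ⇒ r5c3=6.
Step 8. [r1c6∈{6}] nothing but 6 survives at r1c6 ⇒ r1c6=6.
Step 9. [r3c5∈{5}] nothing but 5 survives at r3c5. So r3c5=5.
Step 10. [r4c6∈{4}] only 4 remains possible at r4c6, so r4c6=4.
Step 11. [r3c6∈{2}] only 2 remains possible at r3c6, so r3c6=2.
Step 12. [r1c1∈{2}] nothing but 2 survives at r1c1, so r1c1=2.
Step 13. [r5c1∈{1}] only 1 remains possible at r5c1 ⇒ r5c1=1.
Step 14. [r1c2∈{4}] only 4 remains possible at r1c2. So r1c2=4.
Step 15. [r5c2∈{5}] only 5 remains possible at r5c2, so r5c2=5.
Step 16. [r2c6∈{1}] nothing but 1 survives at r2c6. So r2c6=1.
Step 17. [r6c5∈{1}] r6c5 is down to just 1. So r6c5=1.

Answer: 2 4 1 5 3 6 / 3 6 5 4 2 1 / 6 1 4 3 5 2 / 5 2 3 1 6 4 / 1 5 6 2 4 3 / 4 3 2 6 1 5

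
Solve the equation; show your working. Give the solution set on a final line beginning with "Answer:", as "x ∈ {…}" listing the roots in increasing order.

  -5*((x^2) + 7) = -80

Step 1. [-5*((x^2) + 7) = -80] LHS = -5·(…); ÷-5 both sides. So div: (x^2) + 7 = 16.
Step 2. [(x^2) + 7 = 16] subtract 7: x sits inside (… + 7), so sub: x^2 = 9.
Step 3. [x^2 = 9] LHS squared, RHS 9 ≥ 0: apply √ (±). So sqrt: x = 3 or -3.

Answer: x ∈ {-3, 3}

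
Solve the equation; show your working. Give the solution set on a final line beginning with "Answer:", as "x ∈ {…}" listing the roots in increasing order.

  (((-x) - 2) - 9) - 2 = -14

Step 1. [(((-x) - 2) - 9) - 2 = -14] peel the -2: add 2 from each side, so sub: ((-x) - 2) - 9 = -12.
Step 2. [((-x) - 2) - 9 = -12] peel the -9: add 9 from each side ⇒ sub: (-x) - 2 = -3.
Step 3. [(-x) - 2 = -3] the outer -2 inverts by adding 2 ⇒ sub: -x = -1.
Step 4. [-x = -1] flip signs both sides ⇒ neg: x = 1.

Answer: x ∈ {1}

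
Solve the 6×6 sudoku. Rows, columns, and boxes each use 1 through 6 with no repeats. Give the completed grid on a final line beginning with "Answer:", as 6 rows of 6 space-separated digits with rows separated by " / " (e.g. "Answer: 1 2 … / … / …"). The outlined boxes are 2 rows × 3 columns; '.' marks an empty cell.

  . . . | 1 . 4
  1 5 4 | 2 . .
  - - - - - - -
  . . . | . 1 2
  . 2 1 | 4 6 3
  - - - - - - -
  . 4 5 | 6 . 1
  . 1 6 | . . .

Step 1. [r6c4∈{3,5}] 3 has one home in col 4: r6c4. So r6c4=3.
Step 2. [r3c3∈{3}] nothing but 3 survives at r3c3. So r3c3=3.
Step 3. [r6c1∈{2}] r6c1's peers cover all but 2 ⇒ r6c1=2.
Step 4. [r1c2∈{3,6}] 3 has one home in col 2: r1c2 ⇒ r1c2=3.
Step 5. [r3c1∈{4,5,6}] row 3 places 4 nowhere but r3c1, so r3c1=4.
Step 6. [r6c6∈{5}] r6c6's peers cover all but 5, so r6c6=5.
Step 7. [r2c5∈{3}] r2c5 is down to just 3, so r2c5=3.
Step 8. [r1c3∈{2}] r1c3 is down to just 2, so r1c3=2.
Step 9. [r5c1∈{3}] r5c1's peers cover all but 3, so r5c1=3.
Step 10. [r5c5∈{2}] r5c5's peers cover all but 2, so r5c5=2.
Step 11. [r3c2∈{6}] r3c2 is down to just 6 ⇒ r3c2=6.
Step 12. [r6c5∈{4}] r6c5 is down to just 4, so r6c5=4.
Step 13. [r4c1∈{5}] r4c1 is down to just 5 ⇒ r4c1=5.
Step 14. [r1c1∈{6}] r1c1 is down to just 6. So r1c1=6.
Step 15. [r2c6∈{6}] nothing but 6 survives at r2c6, so r2c6=6.
Step 16. [r3c4∈{5}] r3c4 has the single candidate 5. So r3c4=5.
Step 17. [r1c5∈{5}] only 5 remains possible at r1c5. So r1c5=5.

Answer: 6 3 2 1 5 4 / 1 5 4 2 3 6 / 4 6 3 5 1 2 / 5 2 1 4 6 3 / 3 4 5 6 2 1 / 2 1 6 3 4 5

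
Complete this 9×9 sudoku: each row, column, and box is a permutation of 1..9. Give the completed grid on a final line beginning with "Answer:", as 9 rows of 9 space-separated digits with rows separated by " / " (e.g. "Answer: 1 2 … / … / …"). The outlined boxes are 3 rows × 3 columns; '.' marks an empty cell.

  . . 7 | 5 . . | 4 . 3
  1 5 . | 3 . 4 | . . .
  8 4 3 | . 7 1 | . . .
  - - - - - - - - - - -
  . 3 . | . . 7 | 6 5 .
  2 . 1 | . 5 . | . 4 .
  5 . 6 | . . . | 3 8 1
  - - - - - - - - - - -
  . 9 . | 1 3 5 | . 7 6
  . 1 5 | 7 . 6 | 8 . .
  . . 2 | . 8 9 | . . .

Step 1. [r8c5∈{2,4}] box 8 places 2 nowhere but r8c5, so r8c5=2.
Step 2. [r2c3∈{9}] r2c3 has the single candidate 9, so r2c3=9.
Step 3. [r4c1∈{4,9}] in col 1, 9 fits only at r4c1. So r4c1=9.
Step 4. [r5c2∈{7,8}] 8 has one home in col 2: r5c2. So r5c2=8.
Step 5. [r9c1∈{3,4,6,7}] 7 has one home in col 1: r9c1. So r9c1=7.
Step 6. [r1c8∈{1,2,6,9}] row 1 places 1 nowhere but r1c8 ⇒ r1c8=1.
Step 7. [r6c6∈{2}] nothing but 2 survives at r6c6 ⇒ r6c6=2.
Step 8. [r3c4∈{2,6,9}] r3c4 is the only open cell in col 4 admitting 2. So r3c4=2.
Step 9. [r9c4∈{4}] nothing but 4 survives at r9c4, so r9c4=4.
Step 10. [r2c8∈{2,6}] across col 8, 2 lands solely at r2c8. So r2c8=2.
Step 11. [r8c1∈{3,4}] r8c1 is the only open cell in col 1 admitting 3. So r8c1=3.
Step 12. [r2c7∈{7}] nothing but 7 survives at r2c7, so r2c7=7.
Step 13. [r5c7∈{9}] r5c7 has the single candidate 9. So r5c7=9.
Step 14. [r3c7∈{5}] nothing but 5 survives at r3c7 ⇒ r3c7=5.
Step 15. [r3c9∈{9}] r3c9 has the single candidate 9 ⇒ r3c9=9.
Step 16. [r6c5∈{4,9}] 4 has one home in row 6: r6c5, so r6c5=4.
Step 17. [r1c1∈{6}] r1c1 is down to just 6, so r1c1=6.
Step 18. [r7c1∈{4}] r7c1's peers cover all but 4, so r7c1=4.
Step 19. [r9c9∈{5}] only 5 remains possible at r9c9, so r9c9=5.
Step 20. [r9c8∈{3}] nothing but 3 survives at r9c8, so r9c8=3.
Step 21. [r3c8∈{6}] nothing but 6 survives at r3c8, so r3c8=6.
Step 22. [r1c2∈{2}] r1c2's peers cover all but 2 ⇒ r1c2=2.
Step 23. [r2c5∈{6}] r2c5 is down to just 6. So r2c5=6.
Step 24. [r7c7∈{2}] nothing but 2 survives at r7c7, so r7c7=2.
Step 25. [r1c5∈{9}] r1c5 has the single candidate 9. So r1c5=9.
Step 26. [r2c9∈{8}] nothing but 8 survives at r2c9 ⇒ r2c9=8.
Step 27. [r4c3∈{4}] only 4 remains possible at r4c3, so r4c3=4.
Step 28. [r8c9∈{4}] r8c9's peers cover all but 4, so r8c9=4.
Step 29. [r7c3∈{8}] nothing but 8 survives at r7c3, so r7c3=8.
Step 30. [r4c5∈{1}] r4c5 is down to just 1 ⇒ r4c5=1.
Step 31. [r9c7∈{1}] r9c7's peers cover all but 1 ⇒ r9c7=1.
Step 32. [r5c6∈{3}] nothing but 3 survives at r5c6 ⇒ r5c6=3.
Step 33. [r6c2∈{7}] nothing but 7 survives at r6c2 ⇒ r6c2=7.
Step 34. [r6c4∈{9}] nothing but 9 survives at r6c4 ⇒ r6c4=9.
Step 35. [r1c6∈{8}] r1c6 has the single candidate 8 ⇒ r1c6=8.
Step 36. [r8c8∈{9}] nothing but 9 survives at r8c8. So r8c8=9.
Step 37. [r9c2∈{6}] nothing but 6 survives at r9c2. So r9c2=6.
Step 38. [r4c9∈{2}] r4c9's peers cover all but 2, so r4c9=2.
Step 39. [r5c4∈{6}] nothing but 6 survives at r5c4. So r5c4=6.
Step 40. [r4c4∈{8}] r4c4's peers cover all but 8 ⇒ r4c4=8.
Step 41. [r5c9∈{7}] only 7 remains possible at r5c9 ⇒ r5c9=7.

Answer: 6 2 7 5 9 8 4 1 3 / 1 5 9 3 6 4 7 2 8 / 8 4 3 2 7 1 5 6 9 / 9 3 4 8 1 7 6 5 2 / 2 8 1 6 5 3 9 4 7 / 5 7 6 9 4 2 3 8 1 / 4 9 8 1 3 5 2 7 6 / 3 1 5 7 2 6 8 9 4 / 7 6 2 4 8 9 1 3 5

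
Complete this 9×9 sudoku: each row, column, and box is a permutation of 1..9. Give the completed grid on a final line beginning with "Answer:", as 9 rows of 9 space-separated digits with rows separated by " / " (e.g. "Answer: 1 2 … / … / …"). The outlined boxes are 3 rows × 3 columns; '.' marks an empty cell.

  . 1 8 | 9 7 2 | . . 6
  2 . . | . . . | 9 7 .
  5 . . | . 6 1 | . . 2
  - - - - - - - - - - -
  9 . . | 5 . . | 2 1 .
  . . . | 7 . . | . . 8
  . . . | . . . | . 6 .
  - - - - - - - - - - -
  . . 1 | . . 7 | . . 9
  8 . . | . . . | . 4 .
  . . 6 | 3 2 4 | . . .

Step 1. [r5c1∈{1,3,4,6}] col 1 places 6 nowhere but r5c1, so r5c1=6.
Step 2. [r9c1∈{7}] nothing but 7 survives at r9c1 ⇒ r9c1=7.
Step 3. [r5c5∈{1,3,4,9}] 1 has one home in row 5: r5c5. So r5c5=1.
Step 4. [r2c9∈{1,3,4,5}] in row 2, 1 fits only at r2c9 ⇒ r2c9=1.
Step 5. [r9c9∈{5}] r9c9 is down to just 5 ⇒ r9c9=5.
Step 6. [r6c4∈{2,4,8}] r6c4 is the only open cell in col 4 admitting 2. So r6c4=2.
Step 7. [r9c8∈{8}] r9c8 is down to just 8, so r9c8=8.
Step 8. [r3c8∈{3}] nothing but 3 survives at r3c8. So r3c8=3.
Step 9. [r1c1∈{3,4}] row 1 places 3 nowhere but r1c1 ⇒ r1c1=3.
Step 10. [r2c3∈{4}] r2c3's peers cover all but 4 ⇒ r2c3=4.
Step 11. [r1c7∈{4,5}] across row 1, 4 lands solely at r1c7. So r1c7=4.
Step 12. [r5c2∈{2,3,4,5}] in row 5, 4 fits only at r5c2 ⇒ r5c2=4.
Step 13. [r2c4∈{8}] r2c4 has the single candidate 8, so r2c4=8.
Step 14. [r7c5∈{5,8}] 8 has one home in row 7: r7c5, so r7c5=8.
Step 15. [r7c2∈{2,3,5}] 5 has one home in row 7: r7c2. So r7c2=5.
Step 16. [r7c7∈{3,6}] row 7 places 3 nowhere but r7c7. So r7c7=3.
Step 17. [r8c7∈{1,6,7}] 6 has one home in col 7: r8c7, so r8c7=6.
Step 18. [r6c7∈{5,7}] r6c7 is the only open cell in col 7 admitting 7. So r6c7=7.
Step 19. [r5c3∈{2,3,5}] across row 5, 2 lands solely at r5c3, so r5c3=2.
Step 20. [r5c6∈{3,9}] r5c6 is the only open cell in row 5 admitting 3, so r5c6=3.
Step 21. [r9c2∈{9}] r9c2 has the single candidate 9 ⇒ r9c2=9.
Step 22. [r8c3∈{3}] r8c3 has the single candidate 3. So r8c3=3.
Step 23. [r4c5∈{4}] only 4 remains possible at r4c5, so r4c5=4.
Step 24. [r6c5∈{9}] r6c5 has the single candidate 9 ⇒ r6c5=9.
Step 25. [r2c6∈{5}] r2c6 has the single candidate 5. So r2c6=5.
Step 26. [r4c3∈{7}] r4c3 is down to just 7 ⇒ r4c3=7.
Step 27. [r6c6∈{8}] r6c6 is down to just 8 ⇒ r6c6=8.
Step 28. [r4c9∈{3}] r4c9 has the single candidate 3. So r4c9=3.
Step 29. [r5c7∈{5}] r5c7 is down to just 5 ⇒ r5c7=5.
Step 30. [r6c2∈{3}] r6c2's peers cover all but 3 ⇒ r6c2=3.
Step 31. [r4c6∈{6}] r4c6 is down to just 6. So r4c6=6.
Step 32. [r6c9∈{4}] nothing but 4 survives at r6c9, so r6c9=4.
Step 33. [r8c2∈{2}] only 2 remains possible at r8c2. So r8c2=2.
Step 34. [r2c2∈{6}] nothing but 6 survives at r2c2. So r2c2=6.
Step 35. [r5c8∈{9}] only 9 remains possible at r5c8. So r5c8=9.
Step 36. [r7c4∈{6}] r7c4 is down to just 6. So r7c4=6.
Step 37. [r8c5∈{5}] r8c5 has the single candidate 5 ⇒ r8c5=5.
Step 38. [r8c4∈{1}] only 1 remains possible at r8c4, so r8c4=1.
Step 39. [r6c1∈{1}] r6c1 is down to just 1 ⇒ r6c1=1.
Step 40. [r3c3∈{9}] r3c3 is down to just 9, so r3c3=9.
Step 41. [r8c9∈{7}] only 7 remains possible at r8c9 ⇒ r8c9=7.
Step 42. [r3c7∈{8}] r3c7 is down to just 8 ⇒ r3c7=8.
Step 43. [r7c1∈{4}] r7c1's peers cover all but 4 ⇒ r7c1=4.
Step 44. [r2c5∈{3}] r2c5 is down to just 3. So r2c5=3.
Step 45. [r6c3∈{5}] r6c3 is down to just 5. So r6c3=5.
Step 46. [r9c7∈{1}] r9c7 has the single candidate 1, so r9c7=1.
Step 47. [r3c2∈{7}] nothing but 7 survives at r3c2, so r3c2=7.
Step 48. [r4c2∈{8}] r4c2 has the single candidate 8 ⇒ r4c2=8.
Step 49. [r7c8∈{2}] r7c8 is down to just 2. So r7c8=2.
Step 50. [r8c6∈{9}] r8c6's peers cover all but 9 ⇒ r8c6=9.
Step 51. [r3c4∈{4}] r3c4's peers cover all but 4, so r3c4=4.
Step 52. [r1c8∈{5}] r1c8 is down to just 5 ⇒ r1c8=5.

Answer: 3 1 8 9 7 2 4 5 6 / 2 6 4 8 3 5 9 7 1 / 5 7 9 4 6 1 8 3 2 / 9 8 7 5 4 6 2 1 3 / 6 4 2 7 1 3 5 9 8 / 1 3 5 2 9 8 7 6 4 / 4 5 1 6 8 7 3 2 9 / 8 2 3 1 5 9 6 4 7 / 7 9 6 3 2 4 1 8 5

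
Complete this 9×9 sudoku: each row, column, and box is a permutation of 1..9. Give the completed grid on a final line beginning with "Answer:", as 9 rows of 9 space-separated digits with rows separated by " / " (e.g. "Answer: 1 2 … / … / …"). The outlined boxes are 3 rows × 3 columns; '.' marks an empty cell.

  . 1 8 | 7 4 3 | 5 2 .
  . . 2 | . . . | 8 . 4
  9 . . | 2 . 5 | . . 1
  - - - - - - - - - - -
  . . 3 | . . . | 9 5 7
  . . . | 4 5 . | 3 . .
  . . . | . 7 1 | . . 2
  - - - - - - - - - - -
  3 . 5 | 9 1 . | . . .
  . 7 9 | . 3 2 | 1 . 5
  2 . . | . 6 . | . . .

Step 1. [r1c1∈{6}] nothing but 6 survives at r1c1, so r1c1=6.
Step 2. [r8c8∈{4,6,8}] in row 8, 6 fits only at r8c8 ⇒ r8c8=6.
Step 3. [r8c4∈{8}] r8c4's peers cover all but 8, so r8c4=8.
Step 4. [r6c2∈{4,5,6,8,9}] across row 6, 9 lands solely at r6c2. So r6c2=9.
Step 5. [r4c4∈{6}] r4c4 is down to just 6. So r4c4=6.
Step 6. [r8c1∈{4}] r8c1 is down to just 4, so r8c1=4.
Step 7. [r7c9∈{8}] r7c9's peers cover all but 8 ⇒ r7c9=8.
Step 8. [r4c6∈{8}] r4c6's peers cover all but 8 ⇒ r4c6=8.
Step 9. [r5c2∈{2,6,8}] in row 5, 2 fits only at r5c2, so r5c2=2.
Step 10. [r5c8∈{1,8}] across col 8, 1 lands solely at r5c8 ⇒ r5c8=1.
Step 11. [r9c9∈{3,9}] col 9 places 3 nowhere but r9c9. So r9c9=3.
Step 12. [r9c8∈{4,7,9}] row 9 places 9 nowhere but r9c8 ⇒ r9c8=9.
Step 13. [r5c1∈{7,8}] r5c1 is the only open cell in row 5 admitting 8. So r5c1=8.
Step 14. [r2c1∈{5,7}] 7 has one home in col 1: r2c1. So r2c1=7.
Step 15. [r3c7∈{6,7}] in row 3, 6 fits only at r3c7. So r3c7=6.
Step 16. [r6c7∈{4}] r6c7 is down to just 4, so r6c7=4.
Step 17. [r9c7∈{7}] nothing but 7 survives at r9c7 ⇒ r9c7=7.
Step 18. [r2c8∈{3}] r2c8 has the single candidate 3. So r2c8=3.
Step 19. [r7c8∈{4}] r7c8 has the single candidate 4 ⇒ r7c8=4.
Step 20. [r5c9∈{6}] nothing but 6 survives at r5c9, so r5c9=6.
Step 21. [r5c6∈{9}] r5c6 has the single candidate 9, so r5c6=9.
Step 22. [r4c2∈{4}] r4c2 is down to just 4. So r4c2=4.
Step 23. [r7c2∈{6}] r7c2 is down to just 6 ⇒ r7c2=6.
Step 24. [r1c9∈{9}] r1c9's peers cover all but 9 ⇒ r1c9=9.
Step 25. [r9c6∈{4}] nothing but 4 survives at r9c6 ⇒ r9c6=4.
Step 26. [r4c1∈{1}] nothing but 1 survives at r4c1. So r4c1=1.
Step 27. [r3c5∈{8}] only 8 remains possible at r3c5. So r3c5=8.
Step 28. [r6c4∈{3}] r6c4 is down to just 3 ⇒ r6c4=3.
Step 29. [r9c2∈{8}] r9c2 has the single candidate 8. So r9c2=8.
Step 30. [r2c5∈{9}] r2c5's peers cover all but 9 ⇒ r2c5=9.
Step 31. [r2c2∈{5}] only 5 remains possible at r2c2, so r2c2=5.
Step 32. [r6c3∈{6}] nothing but 6 survives at r6c3, so r6c3=6.
Step 33. [r2c4∈{1}] r2c4 is down to just 1 ⇒ r2c4=1.
Step 34. [r6c8∈{8}] r6c8 is down to just 8. So r6c8=8.
Step 35. [r7c7∈{2}] r7c7's peers cover all but 2. So r7c7=2.
Step 36. [r3c8∈{7}] r3c8 has the single candidate 7 ⇒ r3c8=7.
Step 37. [r6c1∈{5}] nothing but 5 survives at r6c1, so r6c1=5.
Step 38. [r4c5∈{2}] r4c5's peers cover all but 2. So r4c5=2.
Step 39. [r3c3∈{4}] only 4 remains possible at r3c3. So r3c3=4.
Step 40. [r7c6∈{7}] only 7 remains possible at r7c6 ⇒ r7c6=7.
Step 41. [r3c2∈{3}] nothing but 3 survives at r3c2. So r3c2=3.
Step 42. [r2c6∈{6}] r2c6 has the single candidate 6 ⇒ r2c6=6.
Step 43. [r9c3∈{1}] r9c3 has the single candidate 1, so r9c3=1.
Step 44. [r9c4∈{5}] r9c4 is down to just 5 ⇒ r9c4=5.
Step 45. [r5c3∈{7}] r5c3 has the single candidate 7 ⇒ r5c3=7.

Answer: 6 1 8 7 4 3 5 2 9 / 7 5 2 1 9 6 8 3 4 / 9 3 4 2 8 5 6 7 1 / 1 4 3 6 2 8 9 5 7 / 8 2 7 4 5 9 3 1 6 / 5 9 6 3 7 1 4 8 2 / 3 6 5 9 1 7 2 4 8 / 4 7 9 8 3 2 1 6 5 / 2 8 1 5 6 4 7 9 3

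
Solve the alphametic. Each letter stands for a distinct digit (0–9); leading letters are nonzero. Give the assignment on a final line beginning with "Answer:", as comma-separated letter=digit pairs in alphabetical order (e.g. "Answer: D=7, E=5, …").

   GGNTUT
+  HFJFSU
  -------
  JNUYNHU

Step 1. [J] the sum has 7 digits but both addends have 6; that extra leading digit J is the final carry, namely 1 ⇒ J=1.
Step 2. [col 1: T + U ≡ U (mod 10)] in column 1 we have T+U≡U with carry-in 0; given nothing yet and digits 1 already taken and all letters distinct, that pins T to 0 ⇒ T=0.
Step 3. [col 1: T + U ≡ U (mod 10)] U=8 is one option consistent with column 1 (T + U ≡ U (mod 10), carry-in 0) — take it, so U=8.
Step 4. [col 2: U + S ≡ H (mod 10)] column 2 (U + S ≡ H (mod 10), carry-in 0) doesn't pin S yet; pick S=9 and continue. So S=9.
Step 5. [col 2: U + S ≡ H (mod 10)] column 2: given U=8, S=9, carry-in 0, and digits 0,1,8,9 already taken and all letters distinct, U+S≡H (mod 10) forces H=7. So H=7.
Step 6. [col 3: T + F ≡ N (mod 10)] F=2 is one option consistent with column 3 (T + F ≡ N (mod 10), carry-in 1) — take it, so F=2.
Step 7. [col 3: T + F ≡ N (mod 10)] column 3 reads T+F+carry(1)=N with T=0, F=2; with digits 0,1,2,7,8,9 already taken and all letters distinct, the only value for N is 3, so N=3.
Step 8. [col 4: N + J ≡ Y (mod 10)] from column 4 (N=3, J=1, carry-in 0, digits 0,1,2,3,7,8,9 already taken and all letters distinct): Y must equal 4 ⇒ Y=4.
Step 9. [col 5: G + F ≡ U (mod 10)] column 5: given F=2, U=8, carry-in 0, and digits 0,1,2,3,4,7,8,9 already taken and all letters distinct, G+F≡U (mod 10) forces G=6. So G=6.

Answer: F=2, G=6, H=7, J=1, N=3, S=9, T=0, U=8, Y=4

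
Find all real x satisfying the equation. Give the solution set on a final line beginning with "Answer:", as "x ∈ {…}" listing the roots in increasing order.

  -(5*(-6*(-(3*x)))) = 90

Step 1. [-(5*(-6*(-(3*x)))) = 90] leading − — multiply by −1 ⇒ neg: 5*(-6*(-(3*x))) = -90.
Step 2. [5*(-6*(-(3*x))) = -90] 5·(inner) — divide through by 5, so div: -6*(-(3*x)) = -18.
Step 3. [-6*(-(3*x)) = -18] divide by the outer -6 ⇒ div: -(3*x) = 3.
Step 4. [-(3*x) = 3] flip signs both sides, so neg: 3*x = -3.
Step 5. [3*x = -3] 3·(inner) — divide through by 3 ⇒ div: x = -1.

Answer: x ∈ {-1}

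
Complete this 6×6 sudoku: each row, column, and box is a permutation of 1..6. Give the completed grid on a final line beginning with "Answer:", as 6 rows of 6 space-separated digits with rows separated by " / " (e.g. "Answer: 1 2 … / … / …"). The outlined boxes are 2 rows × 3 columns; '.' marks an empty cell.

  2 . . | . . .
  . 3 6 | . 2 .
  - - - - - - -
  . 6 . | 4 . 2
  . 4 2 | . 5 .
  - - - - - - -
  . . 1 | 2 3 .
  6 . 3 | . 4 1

Step 1. [r5c2∈{5}] r5c2's peers cover all but 5 ⇒ r5c2=5.
Step 2. [r1c3∈{4,5}] across col 3, 4 lands solely at r1c3, so r1c3=4.
Step 3. [r2c1∈{1,5}] 5 has one home in box 1: r2c1, so r2c1=5.
Step 4. [r3c5∈{1}] nothing but 1 survives at r3c5, so r3c5=1.
Step 5. [r1c6∈{3,5,6}] col 6 places 5 nowhere but r1c6. So r1c6=5.
Step 6. [r4c6∈{3,6}] col 6 places 3 nowhere but r4c6, so r4c6=3.
Step 7. [r1c4∈{1,3,6}] row 1 places 3 nowhere but r1c4 ⇒ r1c4=3.
Step 8. [r6c2∈{2}] r6c2's peers cover all but 2. So r6c2=2.
Step 9. [r6c4∈{5}] r6c4 has the single candidate 5, so r6c4=5.
Step 10. [r2c6∈{4}] nothing but 4 survives at r2c6. So r2c6=4.
Step 11. [r3c3∈{5}] nothing but 5 survives at r3c3, so r3c3=5.
Step 12. [r5c1∈{4}] r5c1 has the single candidate 4 ⇒ r5c1=4.
Step 13. [r4c4∈{6}] r4c4 has the single candidate 6. So r4c4=6.
Step 14. [r3c1∈{3}] r3c1 is down to just 3. So r3c1=3.
Step 15. [r1c2∈{1}] nothing but 1 survives at r1c2. So r1c2=1.
Step 16. [r5c6∈{6}] r5c6 has the single candidate 6, so r5c6=6.
Step 17. [r4c1∈{1}] r4c1's peers cover all but 1, so r4c1=1.
Step 18. [r2c4∈{1}] r2c4 is down to just 1, so r2c4=1.
Step 19. [r1c5∈{6}] r1c5 is down to just 6 ⇒ r1c5=6.

Answer: 2 1 4 3 6 5 / 5 3 6 1 2 4 / 3 6 5 4 1 2 / 1 4 2 6 5 3 / 4 5 1 2 3 6 / 6 2 3 5 4 1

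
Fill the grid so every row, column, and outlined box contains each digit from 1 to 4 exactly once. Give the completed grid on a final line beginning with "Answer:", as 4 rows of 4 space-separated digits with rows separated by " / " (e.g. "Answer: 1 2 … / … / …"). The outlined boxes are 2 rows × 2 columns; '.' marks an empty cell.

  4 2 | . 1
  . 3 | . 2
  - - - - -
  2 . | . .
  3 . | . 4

Step 1. [r4c2∈{1}] r4c2's peers cover all but 1, so r4c2=1.
Step 2. [r3c4∈{3}] nothing but 3 survives at r3c4. So r3c4=3.
Step 3. [r3c3∈{1}] r3c3 has the single candidate 1 ⇒ r3c3=1.
Step 4. [r2c3∈{4}] r2c3's peers cover all but 4, so r2c3=4.
Step 5. [r1c3∈{3}] only 3 remains possible at r1c3 ⇒ r1c3=3.
Step 6. [r3c2∈{4}] r3c2 is down to just 4 ⇒ r3c2=4.
Step 7. [r4c3∈{2}] r4c3's peers cover all but 2, so r4c3=2.
Step 8. [r2c1∈{1}] r2c1 is down to just 1. So r2c1=1.

Answer: 4 2 3 1 / 1 3 4 2 / 2 4 1 3 / 3 1 2 4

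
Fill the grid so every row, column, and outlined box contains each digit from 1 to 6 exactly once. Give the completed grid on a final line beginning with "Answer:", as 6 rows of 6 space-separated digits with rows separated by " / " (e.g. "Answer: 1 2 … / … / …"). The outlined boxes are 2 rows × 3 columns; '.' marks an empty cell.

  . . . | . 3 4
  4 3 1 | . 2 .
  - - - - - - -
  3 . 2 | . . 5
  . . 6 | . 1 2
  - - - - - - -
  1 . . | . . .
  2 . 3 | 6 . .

Step 1. [r5c3∈{4,5}] col 3 places 4 nowhere but r5c3 ⇒ r5c3=4.
Step 2. [r6c2∈{5}] r6c2 is down to just 5 ⇒ r6c2=5.
Step 3. [r3c4∈{4}] r3c4's peers cover all but 4, so r3c4=4.
Step 4. [r5c4∈{2,3,5}] 2 has one home in row 5: r5c4. So r5c4=2.
Step 5. [r1c1∈{5,6}] 6 has one home in col 1: r1c1, so r1c1=6.
Step 6. [r2c4∈{5}] only 5 remains possible at r2c4. So r2c4=5.
Step 7. [r5c2∈{6}] r5c2 is down to just 6, so r5c2=6.
Step 8. [r6c6∈{1}] r6c6 is down to just 1, so r6c6=1.
Step 9. [r1c3∈{5}] r1c3 is down to just 5 ⇒ r1c3=5.
Step 10. [r2c6∈{6}] nothing but 6 survives at r2c6, so r2c6=6.
Step 11. [r4c2∈{4}] r4c2 is down to just 4 ⇒ r4c2=4.
Step 12. [r6c5∈{4}] nothing but 4 survives at r6c5. So r6c5=4.
Step 13. [r4c4∈{3}] r4c4's peers cover all but 3 ⇒ r4c4=3.
Step 14. [r4c1∈{5}] only 5 remains possible at r4c1. So r4c1=5.
Step 15. [r3c5∈{6}] r3c5 has the single candidate 6. So r3c5=6.
Step 16. [r5c6∈{3}] r5c6 is down to just 3, so r5c6=3.
Step 17. [r1c2∈{2}] r1c2 is down to just 2. So r1c2=2.
Step 18. [r1c4∈{1}] r1c4's peers cover all but 1. So r1c4=1.
Step 19. [r5c5∈{5}] r5c5 has the single candidate 5. So r5c5=5.
Step 20. [r3c2∈{1}] r3c2's peers cover all but 1, so r3c2=1.

Answer: 6 2 5 1 3 4 / 4 3 1 5 2 6 / 3 1 2 4 6 5 / 5 4 6 3 1 2 / 1 6 4 2 5 3 / 2 5 3 6 4 1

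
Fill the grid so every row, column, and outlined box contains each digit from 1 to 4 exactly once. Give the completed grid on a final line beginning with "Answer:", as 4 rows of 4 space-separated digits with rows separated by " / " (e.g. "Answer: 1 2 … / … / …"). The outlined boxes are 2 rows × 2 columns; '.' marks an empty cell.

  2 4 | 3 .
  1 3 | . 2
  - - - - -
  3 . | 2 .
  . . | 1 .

Step 1. [r4c1∈{4}] r4c1's peers cover all but 4. So r4c1=4.
Step 2. [r4c4∈{3}] r4c4 is down to just 3. So r4c4=3.
Step 3. [r4c2∈{2}] r4c2 has the single candidate 2. So r4c2=2.
Step 4. [r2c3∈{4}] nothing but 4 survives at r2c3, so r2c3=4.
Step 5. [r3c4∈{4}] r3c4 has the single candidate 4 ⇒ r3c4=4.
Step 6. [r3c2∈{1}] nothing but 1 survives at r3c2 ⇒ r3c2=1.
Step 7. [r1c4∈{1}] r1c4's peers cover all but 1, so r1c4=1.

Answer: 2 4 3 1 / 1 3 4 2 / 3 1 2 4 / 4 2 1 3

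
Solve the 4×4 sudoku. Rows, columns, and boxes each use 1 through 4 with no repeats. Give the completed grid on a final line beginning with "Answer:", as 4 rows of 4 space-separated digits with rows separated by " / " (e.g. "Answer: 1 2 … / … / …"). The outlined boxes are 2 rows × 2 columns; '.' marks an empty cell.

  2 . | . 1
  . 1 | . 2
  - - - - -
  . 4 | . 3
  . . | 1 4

Step 1. [r1c2∈{3}] only 3 remains possible at r1c2, so r1c2=3.
Step 2. [r2c1∈{4}] only 4 remains possible at r2c1, so r2c1=4.
Step 3. [r2c3∈{3}] nothing but 3 survives at r2c3 ⇒ r2c3=3.
Step 4. [r3c1∈{1}] r3c1's peers cover all but 1. So r3c1=1.
Step 5. [r1c3∈{4}] only 4 remains possible at r1c3. So r1c3=4.
Step 6. [r4c2∈{2}] r4c2 is down to just 2 ⇒ r4c2=2.
Step 7. [r4c1∈{3}] r4c1's peers cover all but 3 ⇒ r4c1=3.
Step 8. [r3c3∈{2}] r3c3's peers cover all but 2 ⇒ r3c3=2.

Answer: 2 3 4 1 / 4 1 3 2 / 1 4 2 3 / 3 2 1 4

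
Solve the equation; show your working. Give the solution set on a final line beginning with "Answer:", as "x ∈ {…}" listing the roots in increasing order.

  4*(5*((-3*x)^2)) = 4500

Step 1. [4*(5*((-3*x)^2)) = 4500] divide by the outer 4. So div: 5*((-3*x)^2) = 1125.
Step 2. [5*((-3*x)^2) = 1125] divide by the outer 5, so div: (-3*x)^2 = 225.
Step 3. [(-3*x)^2 = 225] LHS squared, RHS 225 ≥ 0: apply √ (±). So sqrt: -3*x = 15 or -15.
Step 4. [-3*x = 15 or -15] -3 out front; divide by -3, so div: x = -5 or 5.

Answer: x ∈ {-5, 5}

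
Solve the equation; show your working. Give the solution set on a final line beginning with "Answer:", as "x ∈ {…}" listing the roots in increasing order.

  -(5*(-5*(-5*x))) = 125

Step 1. [-(5*(-5*(-5*x))) = 125] flip signs both sides, so neg: 5*(-5*(-5*x)) = -125.
Step 2. [5*(-5*(-5*x)) = -125] 5·(inner) — divide through by 5, so div: -5*(-5*x) = -25.
Step 3. [-5*(-5*x) = -25] -5 out front; divide by -5. So div: -5*x = 5.
Step 4. [-5*x = 5] -5·(inner) — divide through by -5, so div: x = -1.

Answer: x ∈ {-1}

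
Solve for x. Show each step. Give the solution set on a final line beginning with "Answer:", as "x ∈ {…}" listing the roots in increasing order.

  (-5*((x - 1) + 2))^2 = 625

Step 1. [(-5*((x - 1) + 2))^2 = 625] LHS squared, RHS 625 ≥ 0: apply √ (±). So sqrt: -5*((x - 1) + 2) = 25 or -25.
Step 2. [-5*((x - 1) + 2) = 25 or -25] -5·(inner) — divide through by -5, so div: (x - 1) + 2 = -5 or 5.
Step 3. [(x - 1) + 2 = -5 or 5] subtract 2: x sits inside (… + 2), so sub: x - 1 = -7 or 3.
Step 4. [x - 1 = -7 or 3] peel the -1: add 1 from each side ⇒ sub: x = -6 or 4.

Answer: x ∈ {-6, 4}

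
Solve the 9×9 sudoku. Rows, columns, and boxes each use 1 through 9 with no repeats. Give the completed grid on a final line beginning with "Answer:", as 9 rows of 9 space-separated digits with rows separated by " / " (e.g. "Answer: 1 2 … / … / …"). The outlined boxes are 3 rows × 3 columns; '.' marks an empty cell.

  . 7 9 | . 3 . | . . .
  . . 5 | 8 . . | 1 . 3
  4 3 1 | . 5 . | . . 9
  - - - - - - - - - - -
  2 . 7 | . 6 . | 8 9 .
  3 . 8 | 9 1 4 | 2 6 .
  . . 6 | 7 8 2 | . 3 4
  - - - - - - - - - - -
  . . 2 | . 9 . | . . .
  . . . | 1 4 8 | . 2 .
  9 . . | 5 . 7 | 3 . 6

Step 1. [r6c7∈{5}] nothing but 5 survives at r6c7, so r6c7=5.
Step 2. [r3c6∈{6}] r3c6 has the single candidate 6. So r3c6=6.
Step 3. [r3c8∈{7,8}] row 3 places 8 nowhere but r3c8, so r3c8=8.
Step 4. [r2c8∈{4,7}] row 2 places 4 nowhere but r2c8. So r2c8=4.
Step 5. [r7c8∈{1,5,7}] r7c8 is the only open cell in col 8 admitting 7, so r7c8=7.
Step 6. [r9c2∈{1,4,8}] r9c2 is the only open cell in row 9 admitting 8, so r9c2=8.
Step 7. [r2c1∈{6}] r2c1's peers cover all but 6, so r2c1=6.
Step 8. [r8c9∈{5}] r8c9 is down to just 5. So r8c9=5.
Step 9. [r6c1∈{1}] r6c1's peers cover all but 1. So r6c1=1.
Step 10. [r7c2∈{1,4,5,6}] r7c2 is the only open cell in col 2 admitting 1 ⇒ r7c2=1.
Step 11. [r7c6∈{3}] r7c6's peers cover all but 3 ⇒ r7c6=3.
Step 12. [r3c4∈{2}] nothing but 2 survives at r3c4. So r3c4=2.
Step 13. [r5c2∈{5}] only 5 remains possible at r5c2 ⇒ r5c2=5.
Step 14. [r1c8∈{5}] r1c8's peers cover all but 5 ⇒ r1c8=5.
Step 15. [r9c3∈{4}] nothing but 4 survives at r9c3 ⇒ r9c3=4.
Step 16. [r8c1∈{7}] only 7 remains possible at r8c1, so r8c1=7.
Step 17. [r4c2∈{4}] r4c2 has the single candidate 4, so r4c2=4.
Step 18. [r9c8∈{1}] only 1 remains possible at r9c8, so r9c8=1.
Step 19. [r7c1∈{5}] r7c1 is down to just 5 ⇒ r7c1=5.
Step 20. [r2c2∈{2}] r2c2 has the single candidate 2 ⇒ r2c2=2.
Step 21. [r7c9∈{8}] r7c9's peers cover all but 8 ⇒ r7c9=8.
Step 22. [r1c7∈{6}] r1c7 has the single candidate 6 ⇒ r1c7=6.
Step 23. [r7c7∈{4}] nothing but 4 survives at r7c7. So r7c7=4.
Step 24. [r1c1∈{8}] only 8 remains possible at r1c1. So r1c1=8.
Step 25. [r2c6∈{9}] r2c6 is down to just 9. So r2c6=9.
Step 26. [r8c2∈{6}] r8c2 has the single candidate 6. So r8c2=6.
Step 27. [r5c9∈{7}] nothing but 7 survives at r5c9. So r5c9=7.
Step 28. [r2c5∈{7}] only 7 remains possible at r2c5 ⇒ r2c5=7.
Step 29. [r1c9∈{2}] r1c9 has the single candidate 2, so r1c9=2.
Step 30. [r9c5∈{2}] r9c5 is down to just 2, so r9c5=2.
Step 31. [r4c6∈{5}] only 5 remains possible at r4c6. So r4c6=5.
Step 32. [r6c2∈{9}] r6c2 has the single candidate 9 ⇒ r6c2=9.
Step 33. [r4c4∈{3}] only 3 remains possible at r4c4, so r4c4=3.
Step 34. [r1c4∈{4}] r1c4 is down to just 4. So r1c4=4.
Step 35. [r4c9∈{1}] only 1 remains possible at r4c9. So r4c9=1.
Step 36. [r3c7∈{7}] r3c7 is down to just 7. So r3c7=7.
Step 37. [r1c6∈{1}] only 1 remains possible at r1c6 ⇒ r1c6=1.
Step 38. [r7c4∈{6}] r7c4 has the single candidate 6. So r7c4=6.
Step 39. [r8c3∈{3}] nothing but 3 survives at r8c3, so r8c3=3.
Step 40. [r8c7∈{9}] r8c7 is down to just 9 ⇒ r8c7=9.

Answer: 8 7 9 4 3 1 6 5 2 / 6 2 5 8 7 9 1 4 3 / 4 3 1 2 5 6 7 8 9 / 2 4 7 3 6 5 8 9 1 / 3 5 8 9 1 4 2 6 7 / 1 9 6 7 8 2 5 3 4 / 5 1 2 6 9 3 4 7 8 / 7 6 3 1 4 8 9 2 5 / 9 8 4 5 2 7 3 1 6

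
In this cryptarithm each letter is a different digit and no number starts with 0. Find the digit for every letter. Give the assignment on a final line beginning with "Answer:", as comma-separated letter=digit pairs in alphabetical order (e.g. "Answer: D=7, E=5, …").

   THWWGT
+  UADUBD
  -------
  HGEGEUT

Step 1. [col 1: T + D ≡ T (mod 10)] column 1 reads T+D+carry(0)=T with nothing yet; with all letters distinct, none taken yet, the only value for D is 0 ⇒ D=0.
Step 2. [H] the sum has 7 digits but both addends have 6; that extra leading digit H is the final carry, namely 1, so H=1.
Step 3. [col 1: T + D ≡ T (mod 10)] several values work for T in column 1 (T + D ≡ T (mod 10), carry-in 0); try T=8. So T=8.
Step 4. [col 2: G + B ≡ U (mod 10)] several values work for U in column 2 (G + B ≡ U (mod 10), carry-in 0); try U=9. So U=9.
Step 5. [col 2: G + B ≡ U (mod 10)] G=7 is one option consistent with column 2 (G + B ≡ U (mod 10), carry-in 0) — take it ⇒ G=7.
Step 6. [col 2: G + B ≡ U (mod 10)] column 2: given G=7, U=9, carry-in 0, and digits 0,1,7,8,9 already taken and all letters distinct, G+B≡U (mod 10) forces B=2. So B=2.
Step 7. [col 3: W + U ≡ E (mod 10)] E=5 is one option consistent with column 3 (W + U ≡ E (mod 10), carry-in 0) — take it ⇒ E=5.
Step 8. [col 3: W + U ≡ E (mod 10)] from column 3 (U=9, E=5, carry-in 0, digits 0,1,2,5,7,8,9 already taken and all letters distinct): W must equal 6 ⇒ W=6.
Step 9. [col 5: H + A ≡ E (mod 10)] in column 5 we have H+A≡E with carry-in 0; given H=1, E=5 and digits 0,1,2,5,6,7,8,9 already taken and all letters distinct, that pins A to 4, so A=4.

Answer: A=4, B=2, D=0, E=5, G=7, H=1, T=8, U=9, W=6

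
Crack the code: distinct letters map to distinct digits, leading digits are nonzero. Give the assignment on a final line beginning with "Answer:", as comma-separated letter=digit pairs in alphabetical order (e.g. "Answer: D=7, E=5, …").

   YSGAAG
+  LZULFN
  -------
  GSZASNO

Step 1. [col 1: G + N ≡ O (mod 10)] column 1 (G + N ≡ O (mod 10), carry-in 0) doesn't pin G yet; pick G=1 and continue ⇒ G=1.
Step 2. [col 1: G + N ≡ O (mod 10)] no forcing yet in column 1 (carry-in 0); N=3 is free and consistent — try it ⇒ N=3.
Step 3. [col 1: G + N ≡ O (mod 10)] column 1 reads G+N+carry(0)=O with G=1, N=3; with digits 1,3 already taken and all letters distinct, the only value for O is 4, so O=4.
Step 4. [col 2: A + F ≡ N (mod 10)] several values work for A in column 2 (A + F ≡ N (mod 10), carry-in 0); try A=7, so A=7.
Step 5. [col 2: A + F ≡ N (mod 10)] column 2: given A=7, N=3, carry-in 0, and digits 1,3,4,7 already taken and all letters distinct, A+F≡N (mod 10) forces F=6, so F=6.
Step 6. [col 3: A + L ≡ S (mod 10)] column 3 (A + L ≡ S (mod 10), carry-in 1) doesn't pin S yet; pick S=0 and continue, so S=0.
Step 7. [col 3: A + L ≡ S (mod 10)] column 3 reads A+L+carry(1)=S with A=7, S=0; with digits 0,1,3,4,6,7 already taken and all letters distinct, the only value for L is 2, so L=2.
Step 8. [col 4: G + U ≡ A (mod 10)] column 4 reads G+U+carry(1)=A with G=1, A=7; with digits 0,1,2,3,4,6,7 already taken and all letters distinct, the only value for U is 5 ⇒ U=5.
Step 9. [col 5: S + Z ≡ Z (mod 10)] several values work for Z in column 5 (S + Z ≡ Z (mod 10), carry-in 0); try Z=9, so Z=9.
Step 10. [col 6: Y + L ≡ S (mod 10)] column 6: given L=2, S=0, carry-in 0, and digits 0,1,2,3,4,5,6,7,9 already taken and all letters distinct, Y+L≡S (mod 10) forces Y=8 ⇒ Y=8.

Answer: A=7, F=6, G=1, L=2, N=3, O=4, S=0, U=5, Y=8, Z=9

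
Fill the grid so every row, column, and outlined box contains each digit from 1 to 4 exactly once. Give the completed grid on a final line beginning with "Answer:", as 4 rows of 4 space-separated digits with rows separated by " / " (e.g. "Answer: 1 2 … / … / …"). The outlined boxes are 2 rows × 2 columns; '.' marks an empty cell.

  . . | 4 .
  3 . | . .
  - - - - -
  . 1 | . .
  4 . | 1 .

Step 1. [r2c3∈{2}] nothing but 2 survives at r2c3. So r2c3=2.
Step 2. [r1c4∈{1,3}] 3 has one home in row 1: r1c4, so r1c4=3.
Step 3. [r3c1∈{2}] r3c1's peers cover all but 2, so r3c1=2.
Step 4. [r4c2∈{3}] nothing but 3 survives at r4c2. So r4c2=3.
Step 5. [r2c2∈{4}] only 4 remains possible at r2c2, so r2c2=4.
Step 6. [r2c4∈{1}] only 1 remains possible at r2c4 ⇒ r2c4=1.
Step 7. [r4c4∈{2}] r4c4 has the single candidate 2 ⇒ r4c4=2.
Step 8. [r3c4∈{4}] r3c4 is down to just 4, so r3c4=4.
Step 9. [r1c2∈{2}] r1c2 has the single candidate 2, so r1c2=2.
Step 10. [r1c1∈{1}] r1c1 is down to just 1. So r1c1=1.
Step 11. [r3c3∈{3}] r3c3 is down to just 3 ⇒ r3c3=3.

Answer: 1 2 4 3 / 3 4 2 1 / 2 1 3 4 / 4 3 1 2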